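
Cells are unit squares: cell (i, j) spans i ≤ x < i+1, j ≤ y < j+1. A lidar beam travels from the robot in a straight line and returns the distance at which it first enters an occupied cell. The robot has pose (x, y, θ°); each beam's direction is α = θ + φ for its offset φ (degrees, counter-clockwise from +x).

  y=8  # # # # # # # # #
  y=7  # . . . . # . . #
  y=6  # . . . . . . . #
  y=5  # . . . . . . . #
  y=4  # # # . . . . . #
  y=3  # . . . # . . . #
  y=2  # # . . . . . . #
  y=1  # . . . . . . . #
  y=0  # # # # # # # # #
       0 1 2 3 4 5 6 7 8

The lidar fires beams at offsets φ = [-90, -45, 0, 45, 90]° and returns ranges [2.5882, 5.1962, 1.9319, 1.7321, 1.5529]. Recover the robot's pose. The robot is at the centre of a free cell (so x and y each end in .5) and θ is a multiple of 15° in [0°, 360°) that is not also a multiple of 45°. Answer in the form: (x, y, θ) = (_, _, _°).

(x, y, θ) = (3.5, 6.5, 15°)

Enumerate (i+0.5, j+0.5, θ) over the 44 free cells and 16 admissible headings. For each, cast all 5 beams and compare to the given ranges.
  (5.5, 6.5, 15°): beam 1 = 5.6940 ≠ 2.5882 ✗
  (5.5, 4.5, 60°): beam 1 = 2.8868 ≠ 2.5882 ✗
  (3.5, 3.5, 60°): beam 1 = 0.5774 ≠ 2.5882 ✗
  (6.5, 6.5, 345°): beam 1 = 5.6940 ≠ 2.5882 ✗
  (3.5, 3.5, 240°): beam 1 = 1.0000 ≠ 2.5882 ✗
  …
  (3.5, 6.5, 15°): r_1=2.5882, r_2=5.1962, r_3=1.9319, r_4=1.7321, r_5=1.5529 — all match ✓
Unique over the lattice → pose = (3.5, 6.5, 15°).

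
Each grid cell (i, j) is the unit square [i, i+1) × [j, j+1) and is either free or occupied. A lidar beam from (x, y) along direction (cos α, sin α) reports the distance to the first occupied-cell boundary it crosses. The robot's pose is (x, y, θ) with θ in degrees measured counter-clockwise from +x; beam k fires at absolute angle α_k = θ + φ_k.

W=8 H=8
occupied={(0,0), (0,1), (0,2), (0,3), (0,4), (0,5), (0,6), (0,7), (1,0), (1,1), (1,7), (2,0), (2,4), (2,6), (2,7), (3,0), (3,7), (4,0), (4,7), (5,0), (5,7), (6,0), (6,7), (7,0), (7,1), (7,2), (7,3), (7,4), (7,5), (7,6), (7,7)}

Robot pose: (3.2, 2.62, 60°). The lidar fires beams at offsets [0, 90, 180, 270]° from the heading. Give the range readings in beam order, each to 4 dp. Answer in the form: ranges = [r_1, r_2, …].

beam 1: φ=0°, α=60°
  dir = (cos 60°, sin 60°) = (0.5000, 0.8660); from cell (3,2)
  next x-line at t=1.6000, next y-line at t=0.4388; Δt_x=2.0000, Δt_y=1.1547
    y: enter (3,3) at t=0.4388
    y: enter (3,4) at t=1.5935
    x: enter (4,4) at t=1.6000
    y: enter (4,5) at t=2.7482
    x: enter (5,5) at t=3.6000
    y: enter (5,6) at t=3.9029
    y: enter (5,7) at t=5.0576 ← occupied
  → r_1 = 5.0576
beam 2: φ=90°, α=150°
  dir = (cos 150°, sin 150°) = (-0.8660, 0.5000); from cell (3,2)
  next x-line at t=0.2309, next y-line at t=0.7600; Δt_x=1.1547, Δt_y=2.0000
    x: enter (2,2) at t=0.2309
    y: enter (2,3) at t=0.7600
    x: enter (1,3) at t=1.3856
    x: enter (0,3) at t=2.5403 ← occupied
  → r_2 = 2.5403
beam 3: φ=180°, α=240°
  dir = (cos 240°, sin 240°) = (-0.5000, -0.8660); from cell (3,2)
  next x-line at t=0.4000, next y-line at t=0.7159; Δt_x=2.0000, Δt_y=1.1547
    x: enter (2,2) at t=0.4000
    y: enter (2,1) at t=0.7159
    y: enter (2,0) at t=1.8706 ← occupied
  → r_3 = 1.8706
beam 4: φ=270°, α=330°
  dir = (cos 330°, sin 330°) = (0.8660, -0.5000); from cell (3,2)
  next x-line at t=0.9238, next y-line at t=1.2400; Δt_x=1.1547, Δt_y=2.0000
    x: enter (4,2) at t=0.9238
    y: enter (4,1) at t=1.2400
    x: enter (5,1) at t=2.0785
    x: enter (6,1) at t=3.2332
    y: enter (6,0) at t=3.2400 ← occupied
  → r_4 = 3.2400

ranges = [5.0576, 2.5403, 1.8706, 3.2400]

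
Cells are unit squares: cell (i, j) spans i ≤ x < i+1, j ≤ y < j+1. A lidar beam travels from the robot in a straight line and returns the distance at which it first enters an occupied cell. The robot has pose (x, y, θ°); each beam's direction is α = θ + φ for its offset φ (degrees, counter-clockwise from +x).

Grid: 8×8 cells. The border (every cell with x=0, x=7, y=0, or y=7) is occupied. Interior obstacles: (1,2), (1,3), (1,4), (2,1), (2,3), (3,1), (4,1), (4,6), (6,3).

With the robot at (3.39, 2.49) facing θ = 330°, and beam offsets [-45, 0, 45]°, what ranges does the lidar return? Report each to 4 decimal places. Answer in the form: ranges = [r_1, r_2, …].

beam 1: φ=-45°, α=285°
  direction (0.2588, -0.9659); cell (3,2); t to first gridline: x 2.3569, y 0.5073 (then +3.8637 / +1.0353)
    (3,1) via y @ 0.5073  # hit
  → r_1 = 0.5073
beam 2: φ=0°, α=330°
  direction (0.8660, -0.5000); cell (3,2); t to first gridline: x 0.7044, y 0.9800 (then +1.1547 / +2.0000)
    (4,2) via x @ 0.7044
    (4,1) via y @ 0.9800  # hit
  → r_2 = 0.9800
beam 3: φ=45°, α=15°
  direction (0.9659, 0.2588); cell (3,2); t to first gridline: x 0.6315, y 1.9705 (then +1.0353 / +3.8637)
    (4,2) via x @ 0.6315
    (5,2) via x @ 1.6668
    (5,3) via y @ 1.9705
    (6,3) via x @ 2.7021  # hit
  → r_3 = 2.7021

ranges = [0.5073, 0.9800, 2.7021]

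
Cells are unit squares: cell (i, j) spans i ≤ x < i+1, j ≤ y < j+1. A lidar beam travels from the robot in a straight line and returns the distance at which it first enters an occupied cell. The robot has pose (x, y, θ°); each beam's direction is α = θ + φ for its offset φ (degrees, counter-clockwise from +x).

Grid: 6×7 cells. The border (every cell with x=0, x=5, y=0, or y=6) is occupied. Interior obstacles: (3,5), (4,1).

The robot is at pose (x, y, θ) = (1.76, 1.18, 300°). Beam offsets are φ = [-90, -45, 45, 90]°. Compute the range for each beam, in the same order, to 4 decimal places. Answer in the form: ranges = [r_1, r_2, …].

ranges = [0.3600, 0.1863, 0.6955, 3.7412]

beam 1: φ=-90°, α=210°
  cosα=-0.8660 sinα=-0.5000 | (1,1) | tMaxX 0.8776 tMaxY 0.3600 | tΔX 1.1547 tΔY 2.0000
    t=0.3600 [y] (1,0) — stop
  → r_1 = 0.3600
beam 2: φ=-45°, α=255°
  cosα=-0.2588 sinα=-0.9659 | (1,1) | tMaxX 2.9364 tMaxY 0.1863 | tΔX 3.8637 tΔY 1.0353
    t=0.1863 [y] (1,0) — stop
  → r_2 = 0.1863
beam 3: φ=45°, α=345°
  cosα=0.9659 sinα=-0.2588 | (1,1) | tMaxX 0.2485 tMaxY 0.6955 | tΔX 1.0353 tΔY 3.8637
    t=0.2485 [x] (2,1)
    t=0.6955 [y] (2,0) — stop
  → r_3 = 0.6955
beam 4: φ=90°, α=30°
  cosα=0.8660 sinα=0.5000 | (1,1) | tMaxX 0.2771 tMaxY 1.6400 | tΔX 1.1547 tΔY 2.0000
    t=0.2771 [x] (2,1)
    t=1.4318 [x] (3,1)
    t=1.6400 [y] (3,2)
    t=2.5865 [x] (4,2)
    t=3.6400 [y] (4,3)
    t=3.7412 [x] (5,3) — stop
  → r_4 = 3.7412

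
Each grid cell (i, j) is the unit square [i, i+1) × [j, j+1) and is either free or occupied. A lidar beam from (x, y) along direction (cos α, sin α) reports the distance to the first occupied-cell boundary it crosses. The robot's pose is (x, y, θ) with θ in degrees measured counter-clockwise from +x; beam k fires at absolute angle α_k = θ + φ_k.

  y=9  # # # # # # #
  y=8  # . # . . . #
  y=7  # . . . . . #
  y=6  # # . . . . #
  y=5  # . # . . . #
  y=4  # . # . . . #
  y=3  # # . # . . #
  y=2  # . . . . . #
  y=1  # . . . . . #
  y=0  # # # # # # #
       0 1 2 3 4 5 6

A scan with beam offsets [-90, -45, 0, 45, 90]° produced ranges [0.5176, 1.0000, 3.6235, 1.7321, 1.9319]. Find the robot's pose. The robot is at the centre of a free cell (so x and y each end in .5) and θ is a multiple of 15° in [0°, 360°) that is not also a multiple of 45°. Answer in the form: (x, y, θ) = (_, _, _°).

Enumerate (i+0.5, j+0.5, θ) over the 34 free cells and 16 admissible headings. For each, cast all 5 beams and compare to the given ranges.
  (4.5, 8.5, 165°): beam 2 = 0.5774 ≠ 1.0000 ✗
  (1.5, 8.5, 15°): beam 1 = 1.5529 ≠ 0.5176 ✗
  (3.5, 4.5, 345°): beam 2 = 0.5774 ≠ 1.0000 ✗
  (2.5, 7.5, 285°): beam 1 = 1.5529 ≠ 0.5176 ✗
  (2.5, 6.5, 330°): beam 1 = 0.5774 ≠ 0.5176 ✗
  …
  (2.5, 1.5, 15°): r_1=0.5176, r_2=1.0000, r_3=3.6235, r_4=1.7321, r_5=1.9319 — all match ✓
Only this pose fits every beam.

(x, y, θ) = (2.5, 1.5, 15°)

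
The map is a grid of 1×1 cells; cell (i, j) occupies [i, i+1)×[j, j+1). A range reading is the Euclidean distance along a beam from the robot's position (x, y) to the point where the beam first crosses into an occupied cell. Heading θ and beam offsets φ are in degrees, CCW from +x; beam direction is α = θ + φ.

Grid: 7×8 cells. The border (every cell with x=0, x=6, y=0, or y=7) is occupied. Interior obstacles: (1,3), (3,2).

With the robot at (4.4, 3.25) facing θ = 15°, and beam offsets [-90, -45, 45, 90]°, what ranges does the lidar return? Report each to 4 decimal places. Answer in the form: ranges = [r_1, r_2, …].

beam 1: φ=-90°, α=285°
  direction (0.2588, -0.9659); cell (4,3); t to first gridline: x 2.3182, y 0.2588 (then +3.8637 / +1.0353)
    (4,2) via y @ 0.2588
    (4,1) via y @ 1.2941
    (5,1) via x @ 2.3182
    (5,0) via y @ 2.3294  # hit
  → r_1 = 2.3294
beam 2: φ=-45°, α=330°
  direction (0.8660, -0.5000); cell (4,3); t to first gridline: x 0.6928, y 0.5000 (then +1.1547 / +2.0000)
    (4,2) via y @ 0.5000
    (5,2) via x @ 0.6928
    (6,2) via x @ 1.8475  # hit
  → r_2 = 1.8475
beam 3: φ=45°, α=60°
  direction (0.5000, 0.8660); cell (4,3); t to first gridline: x 1.2000, y 0.8660 (then +2.0000 / +1.1547)
    (4,4) via y @ 0.8660
    (5,4) via x @ 1.2000
    (5,5) via y @ 2.0207
    (5,6) via y @ 3.1754
    (6,6) via x @ 3.2000  # hit
  → r_3 = 3.2000
beam 4: φ=90°, α=105°
  direction (-0.2588, 0.9659); cell (4,3); t to first gridline: x 1.5455, y 0.7765 (then +3.8637 / +1.0353)
    (4,4) via y @ 0.7765
    (3,4) via x @ 1.5455
    (3,5) via y @ 1.8117
    (3,6) via y @ 2.8470
    (3,7) via y @ 3.8823  # hit
  → r_4 = 3.8823

ranges = [2.3294, 1.8475, 3.2000, 3.8823]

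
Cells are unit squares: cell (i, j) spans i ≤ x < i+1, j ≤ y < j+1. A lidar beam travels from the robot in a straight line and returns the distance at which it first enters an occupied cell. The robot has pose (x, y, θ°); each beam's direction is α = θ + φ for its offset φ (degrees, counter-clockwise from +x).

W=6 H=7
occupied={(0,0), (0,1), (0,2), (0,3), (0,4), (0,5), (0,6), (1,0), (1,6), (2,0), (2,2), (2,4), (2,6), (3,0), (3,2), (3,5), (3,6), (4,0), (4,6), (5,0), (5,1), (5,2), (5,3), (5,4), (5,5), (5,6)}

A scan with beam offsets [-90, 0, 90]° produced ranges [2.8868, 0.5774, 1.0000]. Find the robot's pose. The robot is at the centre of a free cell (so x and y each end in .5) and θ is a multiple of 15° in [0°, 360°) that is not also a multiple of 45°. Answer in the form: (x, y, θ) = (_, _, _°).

(x, y, θ) = (4.5, 2.5, 210°)

The pose lattice has 16·16 = 256 candidates. Test each by forward raycasting.
  (3.5, 1.5, 285°): beam 1 = 1.9319 ≠ 2.8868 ✗
  (1.5, 1.5, 345°): beam 1 = 0.5176 ≠ 2.8868 ✗
  (4.5, 4.5, 240°): beam 1 = 1.0000 ≠ 2.8868 ✗
  …
  (4.5, 2.5, 210°): r_1=2.8868, r_2=0.5774, r_3=1.0000 — all match ✓
Unique over the lattice → pose = (4.5, 2.5, 210°).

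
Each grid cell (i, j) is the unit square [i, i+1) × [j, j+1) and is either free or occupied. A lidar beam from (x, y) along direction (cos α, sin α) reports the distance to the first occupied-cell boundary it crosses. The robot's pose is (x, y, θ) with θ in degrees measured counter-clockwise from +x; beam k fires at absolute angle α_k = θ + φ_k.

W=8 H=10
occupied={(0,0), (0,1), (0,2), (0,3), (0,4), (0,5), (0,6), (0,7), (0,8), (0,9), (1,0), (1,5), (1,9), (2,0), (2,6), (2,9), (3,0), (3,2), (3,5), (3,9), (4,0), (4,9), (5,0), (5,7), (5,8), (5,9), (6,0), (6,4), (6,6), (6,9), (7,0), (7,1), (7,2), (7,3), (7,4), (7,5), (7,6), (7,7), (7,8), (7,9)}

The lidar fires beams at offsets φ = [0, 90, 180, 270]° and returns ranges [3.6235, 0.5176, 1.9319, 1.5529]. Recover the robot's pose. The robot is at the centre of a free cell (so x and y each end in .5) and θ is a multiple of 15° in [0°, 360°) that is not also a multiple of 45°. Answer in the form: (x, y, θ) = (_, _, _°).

The pose lattice has 40·16 = 640 candidates. Test each by forward raycasting.
  (3.5, 8.5, 285°): beam 1 = 7.7646 ≠ 3.6235 ✗
  (2.5, 2.5, 255°): beam 1 = 1.5529 ≠ 3.6235 ✗
  (1.5, 1.5, 75°): beam 1 = 4.6587 ≠ 3.6235 ✗
  (5.5, 2.5, 165°): beam 1 = 1.5529 ≠ 3.6235 ✗
  (6.5, 1.5, 210°): beam 1 = 1.0000 ≠ 3.6235 ✗
  …
  (3.5, 4.5, 345°): r_1=3.6235, r_2=0.5176, r_3=1.9319, r_4=1.5529 — all match ✓
Unique over the lattice → pose = (3.5, 4.5, 345°).

(x, y, θ) = (3.5, 4.5, 345°)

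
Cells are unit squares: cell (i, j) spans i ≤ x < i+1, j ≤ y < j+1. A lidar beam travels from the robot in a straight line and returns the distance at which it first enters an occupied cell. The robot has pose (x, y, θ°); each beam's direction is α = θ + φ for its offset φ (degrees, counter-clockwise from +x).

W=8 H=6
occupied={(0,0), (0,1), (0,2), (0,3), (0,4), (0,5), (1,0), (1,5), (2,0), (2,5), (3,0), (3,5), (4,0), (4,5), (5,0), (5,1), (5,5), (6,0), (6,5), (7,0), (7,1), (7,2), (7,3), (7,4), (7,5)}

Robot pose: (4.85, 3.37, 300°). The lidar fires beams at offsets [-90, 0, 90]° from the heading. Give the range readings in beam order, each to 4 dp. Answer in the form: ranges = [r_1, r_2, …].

ranges = [4.4456, 1.5819, 2.4826]

beam 1: φ=-90°, α=210°
  cosα=-0.8660 sinα=-0.5000 | (4,3) | tMaxX 0.9815 tMaxY 0.7400 | tΔX 1.1547 tΔY 2.0000
    t=0.7400 [y] (4,2)
    t=0.9815 [x] (3,2)
    t=2.1362 [x] (2,2)
    t=2.7400 [y] (2,1)
    t=3.2909 [x] (1,1)
    t=4.4456 [x] (0,1) — stop
  → r_1 = 4.4456
beam 2: φ=0°, α=300°
  cosα=0.5000 sinα=-0.8660 | (4,3) | tMaxX 0.3000 tMaxY 0.4272 | tΔX 2.0000 tΔY 1.1547
    t=0.3000 [x] (5,3)
    t=0.4272 [y] (5,2)
    t=1.5819 [y] (5,1) — stop
  → r_2 = 1.5819
beam 3: φ=90°, α=30°
  cosα=0.8660 sinα=0.5000 | (4,3) | tMaxX 0.1732 tMaxY 1.2600 | tΔX 1.1547 tΔY 2.0000
    t=0.1732 [x] (5,3)
    t=1.2600 [y] (5,4)
    t=1.3279 [x] (6,4)
    t=2.4826 [x] (7,4) — stop
  → r_3 = 2.4826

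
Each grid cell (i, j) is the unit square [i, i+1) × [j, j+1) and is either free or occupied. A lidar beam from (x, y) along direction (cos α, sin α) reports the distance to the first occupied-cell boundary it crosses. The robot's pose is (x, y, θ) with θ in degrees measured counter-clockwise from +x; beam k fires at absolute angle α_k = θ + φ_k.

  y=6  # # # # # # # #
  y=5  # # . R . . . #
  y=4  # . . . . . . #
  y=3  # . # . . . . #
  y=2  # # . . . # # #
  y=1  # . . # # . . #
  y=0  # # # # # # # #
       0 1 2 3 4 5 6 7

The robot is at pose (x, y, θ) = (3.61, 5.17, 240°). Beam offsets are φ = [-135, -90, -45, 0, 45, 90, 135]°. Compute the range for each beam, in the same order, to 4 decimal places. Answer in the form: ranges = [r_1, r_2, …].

ranges = [0.8593, 1.6600, 2.7021, 1.3510, 3.2818, 3.9144, 3.2069]

beam 1: φ=-135°, α=105°
  direction (-0.2588, 0.9659); cell (3,5); t to first gridline: x 2.3569, y 0.8593 (then +3.8637 / +1.0353)
    (3,6) via y @ 0.8593  # hit
  → r_1 = 0.8593
beam 2: φ=-90°, α=150°
  direction (-0.8660, 0.5000); cell (3,5); t to first gridline: x 0.7044, y 1.6600 (then +1.1547 / +2.0000)
    (2,5) via x @ 0.7044
    (2,6) via y @ 1.6600  # hit
  → r_2 = 1.6600
beam 3: φ=-45°, α=195°
  direction (-0.9659, -0.2588); cell (3,5); t to first gridline: x 0.6315, y 0.6568 (then +1.0353 / +3.8637)
    (2,5) via x @ 0.6315
    (2,4) via y @ 0.6568
    (1,4) via x @ 1.6668
    (0,4) via x @ 2.7021  # hit
  → r_3 = 2.7021
beam 4: φ=0°, α=240°
  direction (-0.5000, -0.8660); cell (3,5); t to first gridline: x 1.2200, y 0.1963 (then +2.0000 / +1.1547)
    (3,4) via y @ 0.1963
    (2,4) via x @ 1.2200
    (2,3) via y @ 1.3510  # hit
  → r_4 = 1.3510
beam 5: φ=45°, α=285°
  direction (0.2588, -0.9659); cell (3,5); t to first gridline: x 1.5068, y 0.1760 (then +3.8637 / +1.0353)
    (3,4) via y @ 0.1760
    (3,3) via y @ 1.2113
    (4,3) via x @ 1.5068
    (4,2) via y @ 2.2465
    (4,1) via y @ 3.2818  # hit
  → r_5 = 3.2818
beam 6: φ=90°, α=330°
  direction (0.8660, -0.5000); cell (3,5); t to first gridline: x 0.4503, y 0.3400 (then +1.1547 / +2.0000)
    (3,4) via y @ 0.3400
    (4,4) via x @ 0.4503
    (5,4) via x @ 1.6050
    (5,3) via y @ 2.3400
    (6,3) via x @ 2.7597
    (7,3) via x @ 3.9144  # hit
  → r_6 = 3.9144
beam 7: φ=135°, α=15°
  direction (0.9659, 0.2588); cell (3,5); t to first gridline: x 0.4038, y 3.2069 (then +1.0353 / +3.8637)
    (4,5) via x @ 0.4038
    (5,5) via x @ 1.4390
    (6,5) via x @ 2.4743
    (6,6) via y @ 3.2069  # hit
  → r_7 = 3.2069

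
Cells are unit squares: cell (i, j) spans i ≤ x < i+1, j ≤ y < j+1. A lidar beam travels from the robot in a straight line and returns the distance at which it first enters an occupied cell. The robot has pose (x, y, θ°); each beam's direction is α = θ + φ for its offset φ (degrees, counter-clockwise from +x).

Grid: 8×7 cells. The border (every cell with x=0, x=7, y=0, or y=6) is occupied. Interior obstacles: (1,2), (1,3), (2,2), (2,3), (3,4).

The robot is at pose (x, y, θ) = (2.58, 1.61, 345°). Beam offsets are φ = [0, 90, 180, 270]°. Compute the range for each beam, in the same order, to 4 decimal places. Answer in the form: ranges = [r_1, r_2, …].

beam 1: φ=0°, α=345°
  d=(0.9659,-0.2588)  start (2,1)  tX=0.4348 tY=2.3569  stride 1/|dx|=1.0353 1/|dy|=3.8637
    cross x-line → (3,1), t=0.4348
    cross x-line → (4,1), t=1.4701
    cross y-line → (4,0), t=2.3569 (wall)
  → r_1 = 2.3569
beam 2: φ=90°, α=75°
  d=(0.2588,0.9659)  start (2,1)  tX=1.6228 tY=0.4038  stride 1/|dx|=3.8637 1/|dy|=1.0353
    cross y-line → (2,2), t=0.4038 (wall)
  → r_2 = 0.4038
beam 3: φ=180°, α=165°
  d=(-0.9659,0.2588)  start (2,1)  tX=0.6005 tY=1.5068  stride 1/|dx|=1.0353 1/|dy|=3.8637
    cross x-line → (1,1), t=0.6005
    cross y-line → (1,2), t=1.5068 (wall)
  → r_3 = 1.5068
beam 4: φ=270°, α=255°
  d=(-0.2588,-0.9659)  start (2,1)  tX=2.2409 tY=0.6315  stride 1/|dx|=3.8637 1/|dy|=1.0353
    cross y-line → (2,0), t=0.6315 (wall)
  → r_4 = 0.6315

ranges = [2.3569, 0.4038, 1.5068, 0.6315]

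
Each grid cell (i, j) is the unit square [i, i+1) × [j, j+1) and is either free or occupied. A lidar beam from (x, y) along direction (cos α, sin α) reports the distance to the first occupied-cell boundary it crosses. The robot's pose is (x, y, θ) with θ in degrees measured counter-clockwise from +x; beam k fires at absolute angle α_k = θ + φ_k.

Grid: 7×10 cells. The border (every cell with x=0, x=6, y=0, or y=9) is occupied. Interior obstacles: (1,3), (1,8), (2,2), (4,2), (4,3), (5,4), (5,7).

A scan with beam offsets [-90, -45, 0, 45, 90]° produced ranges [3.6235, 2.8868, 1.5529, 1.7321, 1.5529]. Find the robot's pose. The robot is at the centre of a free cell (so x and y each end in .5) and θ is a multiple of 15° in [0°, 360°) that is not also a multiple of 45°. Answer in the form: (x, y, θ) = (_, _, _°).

(x, y, θ) = (3.5, 7.5, 15°)

The pose lattice has 33·16 = 528 candidates. Test each by forward raycasting.
  (2.5, 5.5, 195°): beam 1 = 2.5882 ≠ 3.6235 ✗
  (3.5, 5.5, 105°): beam 1 = 2.5882 ≠ 3.6235 ✗
  (1.5, 5.5, 150°): beam 1 = 4.0415 ≠ 3.6235 ✗
  …
  (3.5, 7.5, 15°): r_1=3.6235, r_2=2.8868, r_3=1.5529, r_4=1.7321, r_5=1.5529 — all match ✓
No second candidate reproduces the full scan.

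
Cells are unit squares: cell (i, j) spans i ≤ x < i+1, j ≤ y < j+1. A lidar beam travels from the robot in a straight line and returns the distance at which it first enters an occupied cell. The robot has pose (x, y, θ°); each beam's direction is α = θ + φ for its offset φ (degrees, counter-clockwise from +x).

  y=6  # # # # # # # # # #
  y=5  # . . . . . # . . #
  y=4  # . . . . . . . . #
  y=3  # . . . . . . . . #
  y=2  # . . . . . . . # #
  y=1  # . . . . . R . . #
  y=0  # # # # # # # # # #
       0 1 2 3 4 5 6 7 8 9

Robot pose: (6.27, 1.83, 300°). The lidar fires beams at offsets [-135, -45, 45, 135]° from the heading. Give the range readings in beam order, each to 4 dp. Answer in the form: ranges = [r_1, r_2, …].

beam 1: φ=-135°, α=165°
  direction (-0.9659, 0.2588); cell (6,1); t to first gridline: x 0.2795, y 0.6568 (then +1.0353 / +3.8637)
    (5,1) via x @ 0.2795
    (5,2) via y @ 0.6568
    (4,2) via x @ 1.3148
    (3,2) via x @ 2.3501
    (2,2) via x @ 3.3854
    (1,2) via x @ 4.4206
    (1,3) via y @ 4.5205
    (0,3) via x @ 5.4559  # hit
  → r_1 = 5.4559
beam 2: φ=-45°, α=255°
  direction (-0.2588, -0.9659); cell (6,1); t to first gridline: x 1.0432, y 0.8593 (then +3.8637 / +1.0353)
    (6,0) via y @ 0.8593  # hit
  → r_2 = 0.8593
beam 3: φ=45°, α=345°
  direction (0.9659, -0.2588); cell (6,1); t to first gridline: x 0.7558, y 3.2069 (then +1.0353 / +3.8637)
    (7,1) via x @ 0.7558
    (8,1) via x @ 1.7910
    (9,1) via x @ 2.8263  # hit
  → r_3 = 2.8263
beam 4: φ=135°, α=75°
  direction (0.2588, 0.9659); cell (6,1); t to first gridline: x 2.8205, y 0.1760 (then +3.8637 / +1.0353)
    (6,2) via y @ 0.1760
    (6,3) via y @ 1.2113
    (6,4) via y @ 2.2465
    (7,4) via x @ 2.8205
    (7,5) via y @ 3.2818
    (7,6) via y @ 4.3171  # hit
  → r_4 = 4.3171

ranges = [5.4559, 0.8593, 2.8263, 4.3171]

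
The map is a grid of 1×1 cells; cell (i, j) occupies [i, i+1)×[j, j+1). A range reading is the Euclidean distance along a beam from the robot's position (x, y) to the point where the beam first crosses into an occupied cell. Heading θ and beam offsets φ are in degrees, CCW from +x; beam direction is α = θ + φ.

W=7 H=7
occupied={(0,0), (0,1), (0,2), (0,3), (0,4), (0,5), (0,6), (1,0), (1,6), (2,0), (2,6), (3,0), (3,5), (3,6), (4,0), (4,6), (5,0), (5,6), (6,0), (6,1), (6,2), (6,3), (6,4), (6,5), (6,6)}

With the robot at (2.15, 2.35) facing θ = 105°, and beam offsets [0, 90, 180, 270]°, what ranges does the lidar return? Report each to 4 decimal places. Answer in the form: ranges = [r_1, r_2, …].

beam 1: φ=0°, α=105°
  cosα=-0.2588 sinα=0.9659 | (2,2) | tMaxX 0.5796 tMaxY 0.6729 | tΔX 3.8637 tΔY 1.0353
    t=0.5796 [x] (1,2)
    t=0.6729 [y] (1,3)
    t=1.7082 [y] (1,4)
    t=2.7435 [y] (1,5)
    t=3.7788 [y] (1,6) — stop
  → r_1 = 3.7788
beam 2: φ=90°, α=195°
  cosα=-0.9659 sinα=-0.2588 | (2,2) | tMaxX 0.1553 tMaxY 1.3523 | tΔX 1.0353 tΔY 3.8637
    t=0.1553 [x] (1,2)
    t=1.1906 [x] (0,2) — stop
  → r_2 = 1.1906
beam 3: φ=180°, α=285°
  cosα=0.2588 sinα=-0.9659 | (2,2) | tMaxX 3.2841 tMaxY 0.3623 | tΔX 3.8637 tΔY 1.0353
    t=0.3623 [y] (2,1)
    t=1.3976 [y] (2,0) — stop
  → r_3 = 1.3976
beam 4: φ=270°, α=15°
  cosα=0.9659 sinα=0.2588 | (2,2) | tMaxX 0.8800 tMaxY 2.5114 | tΔX 1.0353 tΔY 3.8637
    t=0.8800 [x] (3,2)
    t=1.9153 [x] (4,2)
    t=2.5114 [y] (4,3)
    t=2.9505 [x] (5,3)
    t=3.9858 [x] (6,3) — stop
  → r_4 = 3.9858

ranges = [3.7788, 1.1906, 1.3976, 3.9858]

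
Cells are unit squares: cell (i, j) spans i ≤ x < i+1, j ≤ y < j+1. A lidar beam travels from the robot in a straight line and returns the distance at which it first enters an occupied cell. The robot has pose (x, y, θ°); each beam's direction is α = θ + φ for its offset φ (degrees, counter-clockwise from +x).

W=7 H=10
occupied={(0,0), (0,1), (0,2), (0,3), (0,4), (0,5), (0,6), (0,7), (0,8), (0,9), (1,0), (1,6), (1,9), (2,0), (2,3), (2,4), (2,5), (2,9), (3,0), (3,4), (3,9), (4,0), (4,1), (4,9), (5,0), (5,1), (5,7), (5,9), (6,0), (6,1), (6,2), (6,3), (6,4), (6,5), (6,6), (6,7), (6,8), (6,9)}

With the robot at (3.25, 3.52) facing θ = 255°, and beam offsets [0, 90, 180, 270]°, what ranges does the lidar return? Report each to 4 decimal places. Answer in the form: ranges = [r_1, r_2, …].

ranges = [2.6089, 2.8470, 0.4969, 0.2588]

beam 1: φ=0°, α=255°
  d=(-0.2588,-0.9659)  start (3,3)  tX=0.9659 tY=0.5383  stride 1/|dx|=3.8637 1/|dy|=1.0353
    cross y-line → (3,2), t=0.5383
    cross x-line → (2,2), t=0.9659
    cross y-line → (2,1), t=1.5736
    cross y-line → (2,0), t=2.6089 (wall)
  → r_1 = 2.6089
beam 2: φ=90°, α=345°
  d=(0.9659,-0.2588)  start (3,3)  tX=0.7765 tY=2.0091  stride 1/|dx|=1.0353 1/|dy|=3.8637
    cross x-line → (4,3), t=0.7765
    cross x-line → (5,3), t=1.8117
    cross y-line → (5,2), t=2.0091
    cross x-line → (6,2), t=2.8470 (wall)
  → r_2 = 2.8470
beam 3: φ=180°, α=75°
  d=(0.2588,0.9659)  start (3,3)  tX=2.8978 tY=0.4969  stride 1/|dx|=3.8637 1/|dy|=1.0353
    cross y-line → (3,4), t=0.4969 (wall)
  → r_3 = 0.4969
beam 4: φ=270°, α=165°
  d=(-0.9659,0.2588)  start (3,3)  tX=0.2588 tY=1.8546  stride 1/|dx|=1.0353 1/|dy|=3.8637
    cross x-line → (2,3), t=0.2588 (wall)
  → r_4 = 0.2588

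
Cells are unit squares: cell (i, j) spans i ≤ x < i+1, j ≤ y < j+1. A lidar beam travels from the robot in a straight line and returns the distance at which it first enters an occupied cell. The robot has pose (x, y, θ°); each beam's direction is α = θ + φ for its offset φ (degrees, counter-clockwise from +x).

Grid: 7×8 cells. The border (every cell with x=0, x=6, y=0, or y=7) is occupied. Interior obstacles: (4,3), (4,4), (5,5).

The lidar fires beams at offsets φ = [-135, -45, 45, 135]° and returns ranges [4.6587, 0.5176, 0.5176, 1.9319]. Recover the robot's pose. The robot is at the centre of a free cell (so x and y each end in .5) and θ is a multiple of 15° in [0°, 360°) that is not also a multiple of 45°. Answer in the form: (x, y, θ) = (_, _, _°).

(x, y, θ) = (5.5, 1.5, 300°)

Enumerate (i+0.5, j+0.5, θ) over the 27 free cells and 16 admissible headings. For each, cast all 4 beams and compare to the given ranges.
  (2.5, 3.5, 255°): beam 1 = 3.0000 ≠ 4.6587 ✗
  (2.5, 2.5, 105°): beam 1 = 3.0000 ≠ 4.6587 ✗
  (2.5, 1.5, 165°): beam 1 = 4.0415 ≠ 4.6587 ✗
  …
  (5.5, 1.5, 300°): r_1=4.6587, r_2=0.5176, r_3=0.5176, r_4=1.9319 — all match ✓
Unique over the lattice → pose = (5.5, 1.5, 300°).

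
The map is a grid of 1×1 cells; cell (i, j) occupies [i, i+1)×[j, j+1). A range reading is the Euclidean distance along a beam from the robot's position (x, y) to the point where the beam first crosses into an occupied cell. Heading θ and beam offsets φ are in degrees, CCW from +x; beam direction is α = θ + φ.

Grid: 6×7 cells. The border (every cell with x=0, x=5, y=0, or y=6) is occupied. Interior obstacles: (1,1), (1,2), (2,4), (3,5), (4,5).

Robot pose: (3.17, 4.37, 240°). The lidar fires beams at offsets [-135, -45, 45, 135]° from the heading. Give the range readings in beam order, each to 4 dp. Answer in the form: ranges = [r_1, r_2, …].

ranges = [0.6522, 0.1760, 3.4889, 1.8946]

beam 1: φ=-135°, α=105°
  dir = (cos 105°, sin 105°) = (-0.2588, 0.9659); from cell (3,4)
  next x-line at t=0.6568, next y-line at t=0.6522; Δt_x=3.8637, Δt_y=1.0353
    y: enter (3,5) at t=0.6522 ← occupied
  → r_1 = 0.6522
beam 2: φ=-45°, α=195°
  dir = (cos 195°, sin 195°) = (-0.9659, -0.2588); from cell (3,4)
  next x-line at t=0.1760, next y-line at t=1.4296; Δt_x=1.0353, Δt_y=3.8637
    x: enter (2,4) at t=0.1760 ← occupied
  → r_2 = 0.1760
beam 3: φ=45°, α=285°
  dir = (cos 285°, sin 285°) = (0.2588, -0.9659); from cell (3,4)
  next x-line at t=3.2069, next y-line at t=0.3831; Δt_x=3.8637, Δt_y=1.0353
    y: enter (3,3) at t=0.3831
    y: enter (3,2) at t=1.4183
    y: enter (3,1) at t=2.4536
    x: enter (4,1) at t=3.2069
    y: enter (4,0) at t=3.4889 ← occupied
  → r_3 = 3.4889
beam 4: φ=135°, α=15°
  dir = (cos 15°, sin 15°) = (0.9659, 0.2588); from cell (3,4)
  next x-line at t=0.8593, next y-line at t=2.4341; Δt_x=1.0353, Δt_y=3.8637
    x: enter (4,4) at t=0.8593
    x: enter (5,4) at t=1.8946 ← occupied
  → r_4 = 1.8946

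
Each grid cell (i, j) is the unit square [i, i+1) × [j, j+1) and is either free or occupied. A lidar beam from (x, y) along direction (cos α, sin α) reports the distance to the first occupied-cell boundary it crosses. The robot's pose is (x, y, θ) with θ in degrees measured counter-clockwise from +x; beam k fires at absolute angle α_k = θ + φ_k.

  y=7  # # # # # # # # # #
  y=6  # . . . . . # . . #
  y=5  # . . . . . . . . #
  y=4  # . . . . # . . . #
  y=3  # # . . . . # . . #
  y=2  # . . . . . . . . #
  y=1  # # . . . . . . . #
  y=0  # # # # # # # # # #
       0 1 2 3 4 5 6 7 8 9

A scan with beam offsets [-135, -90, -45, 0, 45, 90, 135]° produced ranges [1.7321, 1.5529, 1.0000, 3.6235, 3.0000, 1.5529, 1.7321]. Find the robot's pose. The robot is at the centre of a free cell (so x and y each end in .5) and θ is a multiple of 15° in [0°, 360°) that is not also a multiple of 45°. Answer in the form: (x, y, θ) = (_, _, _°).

(x, y, θ) = (7.5, 4.5, 255°)

The pose lattice has 43·16 = 688 candidates. Test each by forward raycasting.
  (3.5, 1.5, 285°): beam 1 = 2.8868 ≠ 1.7321 ✗
  (6.5, 2.5, 105°): beam 1 = 2.8868 ≠ 1.7321 ✗
  (5.5, 5.5, 195°): beam 1 = 1.0000 ≠ 1.7321 ✗
  …
  (7.5, 4.5, 255°): r_1=1.7321, r_2=1.5529, r_3=1.0000, r_4=3.6235, r_5=3.0000, r_6=1.5529, r_7=1.7321 — all match ✓
No second candidate reproduces the full scan.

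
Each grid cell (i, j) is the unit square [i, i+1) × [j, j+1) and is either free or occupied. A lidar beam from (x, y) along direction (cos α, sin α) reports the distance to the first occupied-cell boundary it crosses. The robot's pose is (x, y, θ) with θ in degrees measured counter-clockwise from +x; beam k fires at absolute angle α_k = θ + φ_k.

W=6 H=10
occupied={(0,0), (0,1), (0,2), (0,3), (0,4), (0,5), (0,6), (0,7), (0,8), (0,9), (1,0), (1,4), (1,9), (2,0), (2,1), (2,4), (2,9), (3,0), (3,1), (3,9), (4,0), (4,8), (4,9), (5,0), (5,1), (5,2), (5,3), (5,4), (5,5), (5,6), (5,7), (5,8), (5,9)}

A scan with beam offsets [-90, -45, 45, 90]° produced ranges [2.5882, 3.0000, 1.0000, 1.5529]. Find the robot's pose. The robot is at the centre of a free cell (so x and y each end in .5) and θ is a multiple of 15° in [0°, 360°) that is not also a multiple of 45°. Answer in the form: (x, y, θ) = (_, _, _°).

Candidates: 27 free-cell centres × 16 headings = 432 poses. Raycast each; keep the one whose scan matches to 4 dp.
  (3.5, 7.5, 15°): beam 1 = 5.7956 ≠ 2.5882 ✗
  (3.5, 5.5, 75°): beam 1 = 1.5529 ≠ 2.5882 ✗
  (1.5, 6.5, 330°): beam 1 = 1.0000 ≠ 2.5882 ✗
  (3.5, 4.5, 195°): beam 1 = 4.6587 ≠ 2.5882 ✗
  (2.5, 7.5, 285°): beam 1 = 1.5529 ≠ 2.5882 ✗
  …
  (3.5, 7.5, 345°): r_1=2.5882, r_2=3.0000, r_3=1.0000, r_4=1.5529 — all match ✓
No second candidate reproduces the full scan.

(x, y, θ) = (3.5, 7.5, 345°)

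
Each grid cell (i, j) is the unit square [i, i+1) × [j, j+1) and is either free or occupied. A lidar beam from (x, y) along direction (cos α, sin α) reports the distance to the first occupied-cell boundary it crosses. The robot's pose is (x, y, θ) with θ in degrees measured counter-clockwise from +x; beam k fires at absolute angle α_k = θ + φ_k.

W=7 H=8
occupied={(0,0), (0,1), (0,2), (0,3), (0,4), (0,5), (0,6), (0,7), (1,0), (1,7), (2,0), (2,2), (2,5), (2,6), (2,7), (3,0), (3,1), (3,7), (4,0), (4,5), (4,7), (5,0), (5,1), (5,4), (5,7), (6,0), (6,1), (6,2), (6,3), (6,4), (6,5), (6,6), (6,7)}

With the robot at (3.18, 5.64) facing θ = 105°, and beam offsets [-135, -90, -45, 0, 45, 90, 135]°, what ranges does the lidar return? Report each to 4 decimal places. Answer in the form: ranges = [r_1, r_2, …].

beam 1: φ=-135°, α=330°
  cosα=0.8660 sinα=-0.5000 | (3,5) | tMaxX 0.9469 tMaxY 1.2800 | tΔX 1.1547 tΔY 2.0000
    t=0.9469 [x] (4,5) — stop
  → r_1 = 0.9469
beam 2: φ=-90°, α=15°
  cosα=0.9659 sinα=0.2588 | (3,5) | tMaxX 0.8489 tMaxY 1.3909 | tΔX 1.0353 tΔY 3.8637
    t=0.8489 [x] (4,5) — stop
  → r_2 = 0.8489
beam 3: φ=-45°, α=60°
  cosα=0.5000 sinα=0.8660 | (3,5) | tMaxX 1.6400 tMaxY 0.4157 | tΔX 2.0000 tΔY 1.1547
    t=0.4157 [y] (3,6)
    t=1.5704 [y] (3,7) — stop
  → r_3 = 1.5704
beam 4: φ=0°, α=105°
  cosα=-0.2588 sinα=0.9659 | (3,5) | tMaxX 0.6955 tMaxY 0.3727 | tΔX 3.8637 tΔY 1.0353
    t=0.3727 [y] (3,6)
    t=0.6955 [x] (2,6) — stop
  → r_4 = 0.6955
beam 5: φ=45°, α=150°
  cosα=-0.8660 sinα=0.5000 | (3,5) | tMaxX 0.2078 tMaxY 0.7200 | tΔX 1.1547 tΔY 2.0000
    t=0.2078 [x] (2,5) — stop
  → r_5 = 0.2078
beam 6: φ=90°, α=195°
  cosα=-0.9659 sinα=-0.2588 | (3,5) | tMaxX 0.1863 tMaxY 2.4728 | tΔX 1.0353 tΔY 3.8637
    t=0.1863 [x] (2,5) — stop
  → r_6 = 0.1863
beam 7: φ=135°, α=240°
  cosα=-0.5000 sinα=-0.8660 | (3,5) | tMaxX 0.3600 tMaxY 0.7390 | tΔX 2.0000 tΔY 1.1547
    t=0.3600 [x] (2,5) — stop
  → r_7 = 0.3600

ranges = [0.9469, 0.8489, 1.5704, 0.6955, 0.2078, 0.1863, 0.3600]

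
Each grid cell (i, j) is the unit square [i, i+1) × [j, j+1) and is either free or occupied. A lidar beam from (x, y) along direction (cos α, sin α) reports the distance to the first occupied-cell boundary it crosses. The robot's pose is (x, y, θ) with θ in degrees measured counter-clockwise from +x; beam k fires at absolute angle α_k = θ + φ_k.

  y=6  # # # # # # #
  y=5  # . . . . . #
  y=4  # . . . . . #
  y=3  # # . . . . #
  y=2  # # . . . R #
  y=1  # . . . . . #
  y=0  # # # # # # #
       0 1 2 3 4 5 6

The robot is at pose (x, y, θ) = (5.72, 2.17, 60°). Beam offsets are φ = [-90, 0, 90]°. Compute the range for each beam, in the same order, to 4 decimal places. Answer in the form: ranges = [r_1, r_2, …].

beam 1: φ=-90°, α=330°
  cosα=0.8660 sinα=-0.5000 | (5,2) | tMaxX 0.3233 tMaxY 0.3400 | tΔX 1.1547 tΔY 2.0000
    t=0.3233 [x] (6,2) — stop
  → r_1 = 0.3233
beam 2: φ=0°, α=60°
  cosα=0.5000 sinα=0.8660 | (5,2) | tMaxX 0.5600 tMaxY 0.9584 | tΔX 2.0000 tΔY 1.1547
    t=0.5600 [x] (6,2) — stop
  → r_2 = 0.5600
beam 3: φ=90°, α=150°
  cosα=-0.8660 sinα=0.5000 | (5,2) | tMaxX 0.8314 tMaxY 1.6600 | tΔX 1.1547 tΔY 2.0000
    t=0.8314 [x] (4,2)
    t=1.6600 [y] (4,3)
    t=1.9861 [x] (3,3)
    t=3.1408 [x] (2,3)
    t=3.6600 [y] (2,4)
    t=4.2955 [x] (1,4)
    t=5.4502 [x] (0,4) — stop
  → r_3 = 5.4502

ranges = [0.3233, 0.5600, 5.4502]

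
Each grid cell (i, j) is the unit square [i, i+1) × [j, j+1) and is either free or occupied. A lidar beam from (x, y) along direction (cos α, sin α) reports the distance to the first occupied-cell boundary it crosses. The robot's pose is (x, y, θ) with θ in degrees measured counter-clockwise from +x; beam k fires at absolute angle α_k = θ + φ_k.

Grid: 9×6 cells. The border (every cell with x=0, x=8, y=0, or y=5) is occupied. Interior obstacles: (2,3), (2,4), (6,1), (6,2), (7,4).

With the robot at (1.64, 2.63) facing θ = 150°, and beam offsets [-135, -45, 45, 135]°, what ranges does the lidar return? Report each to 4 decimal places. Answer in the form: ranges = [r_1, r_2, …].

beam 1: φ=-135°, α=15°
  dir = (cos 15°, sin 15°) = (0.9659, 0.2588); from cell (1,2)
  next x-line at t=0.3727, next y-line at t=1.4296; Δt_x=1.0353, Δt_y=3.8637
    x: enter (2,2) at t=0.3727
    x: enter (3,2) at t=1.4080
    y: enter (3,3) at t=1.4296
    x: enter (4,3) at t=2.4433
    x: enter (5,3) at t=3.4785
    x: enter (6,3) at t=4.5138
    y: enter (6,4) at t=5.2933
    x: enter (7,4) at t=5.5491 ← occupied
  → r_1 = 5.5491
beam 2: φ=-45°, α=105°
  dir = (cos 105°, sin 105°) = (-0.2588, 0.9659); from cell (1,2)
  next x-line at t=2.4728, next y-line at t=0.3831; Δt_x=3.8637, Δt_y=1.0353
    y: enter (1,3) at t=0.3831
    y: enter (1,4) at t=1.4183
    y: enter (1,5) at t=2.4536 ← occupied
  → r_2 = 2.4536
beam 3: φ=45°, α=195°
  dir = (cos 195°, sin 195°) = (-0.9659, -0.2588); from cell (1,2)
  next x-line at t=0.6626, next y-line at t=2.4341; Δt_x=1.0353, Δt_y=3.8637
    x: enter (0,2) at t=0.6626 ← occupied
  → r_3 = 0.6626
beam 4: φ=135°, α=285°
  dir = (cos 285°, sin 285°) = (0.2588, -0.9659); from cell (1,2)
  next x-line at t=1.3909, next y-line at t=0.6522; Δt_x=3.8637, Δt_y=1.0353
    y: enter (1,1) at t=0.6522
    x: enter (2,1) at t=1.3909
    y: enter (2,0) at t=1.6875 ← occupied
  → r_4 = 1.6875

ranges = [5.5491, 2.4536, 0.6626, 1.6875]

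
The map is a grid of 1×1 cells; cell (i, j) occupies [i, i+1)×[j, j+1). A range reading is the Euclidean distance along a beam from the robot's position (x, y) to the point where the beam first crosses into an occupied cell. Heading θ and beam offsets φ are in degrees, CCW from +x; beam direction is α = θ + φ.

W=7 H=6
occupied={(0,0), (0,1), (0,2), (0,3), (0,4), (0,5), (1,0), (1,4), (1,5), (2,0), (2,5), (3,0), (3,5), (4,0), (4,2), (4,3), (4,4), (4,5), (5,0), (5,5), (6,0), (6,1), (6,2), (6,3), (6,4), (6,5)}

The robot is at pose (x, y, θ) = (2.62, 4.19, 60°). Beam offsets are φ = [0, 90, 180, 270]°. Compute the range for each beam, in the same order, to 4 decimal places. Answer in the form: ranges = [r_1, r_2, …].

beam 1: φ=0°, α=60°
  cosα=0.5000 sinα=0.8660 | (2,4) | tMaxX 0.7600 tMaxY 0.9353 | tΔX 2.0000 tΔY 1.1547
    t=0.7600 [x] (3,4)
    t=0.9353 [y] (3,5) — stop
  → r_1 = 0.9353
beam 2: φ=90°, α=150°
  cosα=-0.8660 sinα=0.5000 | (2,4) | tMaxX 0.7159 tMaxY 1.6200 | tΔX 1.1547 tΔY 2.0000
    t=0.7159 [x] (1,4) — stop
  → r_2 = 0.7159
beam 3: φ=180°, α=240°
  cosα=-0.5000 sinα=-0.8660 | (2,4) | tMaxX 1.2400 tMaxY 0.2194 | tΔX 2.0000 tΔY 1.1547
    t=0.2194 [y] (2,3)
    t=1.2400 [x] (1,3)
    t=1.3741 [y] (1,2)
    t=2.5288 [y] (1,1)
    t=3.2400 [x] (0,1) — stop
  → r_3 = 3.2400
beam 4: φ=270°, α=330°
  cosα=0.8660 sinα=-0.5000 | (2,4) | tMaxX 0.4388 tMaxY 0.3800 | tΔX 1.1547 tΔY 2.0000
    t=0.3800 [y] (2,3)
    t=0.4388 [x] (3,3)
    t=1.5935 [x] (4,3) — stop
  → r_4 = 1.5935

ranges = [0.9353, 0.7159, 3.2400, 1.5935]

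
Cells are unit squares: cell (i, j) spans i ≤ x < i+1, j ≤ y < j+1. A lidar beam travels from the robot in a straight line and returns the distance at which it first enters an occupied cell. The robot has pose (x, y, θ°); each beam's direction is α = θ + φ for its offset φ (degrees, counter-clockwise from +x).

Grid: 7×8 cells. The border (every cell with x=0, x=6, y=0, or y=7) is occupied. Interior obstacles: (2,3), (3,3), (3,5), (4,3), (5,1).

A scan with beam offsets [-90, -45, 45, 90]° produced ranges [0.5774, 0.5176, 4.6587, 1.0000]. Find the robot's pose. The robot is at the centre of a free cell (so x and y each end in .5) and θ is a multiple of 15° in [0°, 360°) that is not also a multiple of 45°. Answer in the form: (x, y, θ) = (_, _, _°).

Enumerate (i+0.5, j+0.5, θ) over the 25 free cells and 16 admissible headings. For each, cast all 4 beams and compare to the given ranges.
  (5.5, 4.5, 105°): beam 1 = 0.5176 ≠ 0.5774 ✗
  (2.5, 5.5, 60°): beam 3 = 1.5529 ≠ 4.6587 ✗
  (2.5, 2.5, 120°): beam 1 = 1.0000 ≠ 0.5774 ✗
  (1.5, 5.5, 285°): beam 1 = 0.5176 ≠ 0.5774 ✗
  …
  (5.5, 2.5, 60°): r_1=0.5774, r_2=0.5176, r_3=4.6587, r_4=1.0000 — all match ✓
Only this pose fits every beam.

(x, y, θ) = (5.5, 2.5, 60°)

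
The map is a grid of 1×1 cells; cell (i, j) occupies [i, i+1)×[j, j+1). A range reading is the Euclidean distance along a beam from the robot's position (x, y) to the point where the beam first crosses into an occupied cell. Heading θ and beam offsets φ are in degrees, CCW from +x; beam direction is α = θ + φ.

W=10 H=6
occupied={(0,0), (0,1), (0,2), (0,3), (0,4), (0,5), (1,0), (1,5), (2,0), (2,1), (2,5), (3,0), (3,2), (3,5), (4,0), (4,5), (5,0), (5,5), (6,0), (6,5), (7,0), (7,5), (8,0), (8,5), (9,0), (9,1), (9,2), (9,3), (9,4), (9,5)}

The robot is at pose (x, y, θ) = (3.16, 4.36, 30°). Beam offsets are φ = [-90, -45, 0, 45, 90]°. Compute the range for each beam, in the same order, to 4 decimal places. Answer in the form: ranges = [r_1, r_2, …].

beam 1: φ=-90°, α=300°
  d=(0.5000,-0.8660)  start (3,4)  tX=1.6800 tY=0.4157  stride 1/|dx|=2.0000 1/|dy|=1.1547
    cross y-line → (3,3), t=0.4157
    cross y-line → (3,2), t=1.5704 (wall)
  → r_1 = 1.5704
beam 2: φ=-45°, α=345°
  d=(0.9659,-0.2588)  start (3,4)  tX=0.8696 tY=1.3909  stride 1/|dx|=1.0353 1/|dy|=3.8637
    cross x-line → (4,4), t=0.8696
    cross y-line → (4,3), t=1.3909
    cross x-line → (5,3), t=1.9049
    cross x-line → (6,3), t=2.9402
    cross x-line → (7,3), t=3.9755
    cross x-line → (8,3), t=5.0107
    cross y-line → (8,2), t=5.2546
    cross x-line → (9,2), t=6.0460 (wall)
  → r_2 = 6.0460
beam 3: φ=0°, α=30°
  d=(0.8660,0.5000)  start (3,4)  tX=0.9699 tY=1.2800  stride 1/|dx|=1.1547 1/|dy|=2.0000
    cross x-line → (4,4), t=0.9699
    cross y-line → (4,5), t=1.2800 (wall)
  → r_3 = 1.2800
beam 4: φ=45°, α=75°
  d=(0.2588,0.9659)  start (3,4)  tX=3.2455 tY=0.6626  stride 1/|dx|=3.8637 1/|dy|=1.0353
    cross y-line → (3,5), t=0.6626 (wall)
  → r_4 = 0.6626
beam 5: φ=90°, α=120°
  d=(-0.5000,0.8660)  start (3,4)  tX=0.3200 tY=0.7390  stride 1/|dx|=2.0000 1/|dy|=1.1547
    cross x-line → (2,4), t=0.3200
    cross y-line → (2,5), t=0.7390 (wall)
  → r_5 = 0.7390

ranges = [1.5704, 6.0460, 1.2800, 0.6626, 0.7390]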